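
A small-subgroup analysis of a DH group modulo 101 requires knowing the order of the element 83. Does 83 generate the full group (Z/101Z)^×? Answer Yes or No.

Yes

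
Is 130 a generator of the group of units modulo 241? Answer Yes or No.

No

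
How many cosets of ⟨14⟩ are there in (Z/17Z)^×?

1

ord(14) | φ(17) = 17 − 1 = 16 = 2^4.
Divisors of 16: 1, 2, 4, 8, 16.
Check 14^d mod 17 for each divisor in increasing order:
14^1 ≡ 14 (mod 17)
14^2 ≡ 9 (mod 17)
14^4 ≡ 13 (mod 17)
14^8 ≡ 16 (mod 17)
14^16 ≡ 1 (mod 17) ✓
So ord_17(14) = 16, hence |⟨14⟩| = 16.
[(Z/17Z)^× : ⟨14⟩] = 16/16 = 1.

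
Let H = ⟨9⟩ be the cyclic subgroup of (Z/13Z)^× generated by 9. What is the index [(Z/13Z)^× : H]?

ord(9) | φ(13) = 13 − 1 = 12 = 2^2 · 3.
Divisors of 12: 1, 2, 3, 4, 6, 12.
Check 9^d mod 13 for each divisor in increasing order:
9^1 ≡ 9 (mod 13)
9^2 ≡ 3 (mod 13)
9^3 ≡ 1 (mod 13) ✓
So ord_13(9) = 3, hence |⟨9⟩| = 3.
The index is φ(13) / ord(9) = 12 / 3 = 4.

4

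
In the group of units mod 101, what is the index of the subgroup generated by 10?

The order of 10 must divide φ(101) = 101 − 1 = 100 = 2^2 · 5^2.
Divisors of 100: 1, 2, 4, 5, 10, 20, 25, 50, 100.
Test each divisor d:
10^1 ≡ 10
10^2 ≡ 100
10^4 ≡ 1
So ord_101(10) = 4, hence |⟨10⟩| = 4.
[(Z/101Z)^× : ⟨10⟩] = 100/4 = 25.

25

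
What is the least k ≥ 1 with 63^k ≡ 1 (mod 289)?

Since 63 ∈ (Z/289Z)^×, its order divides φ(289) = φ(17^2) = 17·(17−1) = 272 = 2^4 · 17.
Divisors of 272: 1, 2, 4, 8, 16, 17, 34, 68, 136, 272.
Compute 63^d (mod 289) for the divisors d until we hit 1:
63^1 ≡ 63 (mod 289)
63^2 ≡ 212 (mod 289)
63^4 ≡ 149 (mod 289)
63^8 ≡ 237 (mod 289)
63^16 ≡ 103 (mod 289)
63^17 ≡ 131 (mod 289)
63^34 ≡ 110 (mod 289)
63^68 ≡ 251 (mod 289)
63^136 ≡ 288 (mod 289)
63^272 ≡ 1 (mod 289) ✓
So ord_289(63) = 272.

272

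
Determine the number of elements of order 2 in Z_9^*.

1

φ(9) = φ(3^2) = 3·(3−1) = 6 = 2 · 3.
(Z/9Z)^× is cyclic (|G| = 6); a cyclic group of order m has exactly φ(d) elements of each order d | m, and none otherwise.
2 | 6, and φ(2) = 2 − 1 = 1.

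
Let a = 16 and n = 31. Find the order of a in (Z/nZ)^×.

The order of 16 must divide φ(31) = 31 − 1 = 30 = 2 · 3 · 5.
Divisors of 30: 1, 2, 3, 5, 6, 10, 15, 30.
Test each divisor d:
16^1 ≡ 16
16^2 ≡ 8
16^3 ≡ 4
16^5 ≡ 1
Therefore the multiplicative order of 16 modulo 31 is 5.

5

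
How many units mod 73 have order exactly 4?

φ(73) = 73 − 1 = 72 = 2^3 · 3^2.
Since (Z/73Z)^× is cyclic of order 72, the number of elements of order d is φ(d) when d | 72 and 0 otherwise.
4 = 2^2 divides 72, and φ(4) = 2.

2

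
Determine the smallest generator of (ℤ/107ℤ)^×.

2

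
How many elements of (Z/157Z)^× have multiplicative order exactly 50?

φ(157) = 157 − 1 = 156 = 2^2 · 3 · 13.
In a cyclic group of order 156, there are φ(d) elements of order d for each divisor d of 156, and zero for non-divisors.
50 does not divide 156, so no element of (Z/157Z)^× has order 50.

0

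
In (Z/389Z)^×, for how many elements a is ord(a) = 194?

96

φ(389) = 389 − 1 = 388 = 2^2 · 97.
In a cyclic group of order 388, there are φ(d) elements of order d for each divisor d of 388, and zero for non-divisors.
194 = 2 · 97 divides 388, and φ(194) = 96.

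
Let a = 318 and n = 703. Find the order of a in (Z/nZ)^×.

The order of 318 must divide φ(703) = φ(19·37) = (19−1)·(37−1) = 18·36 = 648 = 2^3 · 3^4.
Divisors of 648: 1, 2, 3, 4, 6, 8, 9, 12, 18, 24, 27, 36, 54, 72, 81, 108, 162, 216, 324, 648.
Compute 318^d (mod 703) for the divisors d until we hit 1:
318^1 ≡ 318 (mod 703)
318^2 ≡ 595 (mod 703)
318^3 ≡ 103 (mod 703)
318^4 ≡ 416 (mod 703)
318^6 ≡ 64 (mod 703)
318^8 ≡ 118 (mod 703)
318^9 ≡ 265 (mod 703)
318^12 ≡ 581 (mod 703)
318^18 ≡ 628 (mod 703)
318^24 ≡ 121 (mod 703)
318^27 ≡ 512 (mod 703)
318^36 ≡ 1 (mod 703) ✓
The smallest such exponent is 36, so the order of 318 is 36.

36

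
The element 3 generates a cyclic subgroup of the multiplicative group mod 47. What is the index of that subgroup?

Since 3 ∈ (Z/47Z)^×, its order divides φ(47) = 47 − 1 = 46 = 2 · 23.
Divisors of 46: 1, 2, 23, 46.
Compute 3^d (mod 47) for the divisors d until we hit 1:
3^1 ≡ 3 (mod 47)
3^2 ≡ 9 (mod 47)
3^23 ≡ 1 (mod 47) ✓
Thus |⟨3⟩| = ord(3) = 23.
The index is φ(47) / ord(3) = 46 / 23 = 2.

2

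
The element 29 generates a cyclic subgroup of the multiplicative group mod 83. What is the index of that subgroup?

2

ord(29) | φ(83) = 83 − 1 = 82 = 2 · 41.
Divisors of 82: 1, 2, 41, 82.
Evaluate successive powers at the divisors of 82:
29^1 ≡ 29 (mod 83)
29^2 ≡ 11 (mod 83)
29^41 ≡ 1 (mod 83) ✓
Thus |⟨29⟩| = ord(29) = 41.
The index is φ(83) / ord(29) = 82 / 41 = 2.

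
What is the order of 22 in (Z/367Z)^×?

366

The order of 22 must divide φ(367) = 367 − 1 = 366 = 2 · 3 · 61.
Divisors of 366: 1, 2, 3, 6, 61, 122, 183, 366.
Test each divisor d:
22^1 ≡ 22 (mod 367)
22^2 ≡ 117 (mod 367)
22^3 ≡ 5 (mod 367)
22^6 ≡ 25 (mod 367)
22^61 ≡ 84 (mod 367)
22^122 ≡ 83 (mod 367)
22^183 ≡ 366 (mod 367)
22^366 ≡ 1 (mod 367) ✓
So ord_367(22) = 366.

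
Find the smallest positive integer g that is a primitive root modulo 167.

5

φ(167) = 167 − 1 = 166 = 2 · 83.
Test candidates g = 2, 3, … against the prime factors q ∈ {2, 83} of φ(167): g is a generator iff g^(166/q) ≢ 1 for every such q.
g = 2: 2^83 ≡ 1 — hits 1, so not a primitive root.
g = 3: 3^83 ≡ 1 — hits 1, so not a primitive root.
g = 4: 4^83 ≡ 1 — hits 1, so not a primitive root.
g = 5: 5^83 ≡ 166; 5^2 ≡ 25 — none is 1, so 5 is a primitive root.
The smallest primitive root modulo 167 is 5.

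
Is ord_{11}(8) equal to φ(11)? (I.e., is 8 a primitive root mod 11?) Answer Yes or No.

Yes

φ(11) = 11 − 1 = 10 = 2 · 5.
8 is a primitive root mod 11 iff 8^(φ(11)/q) ≢ 1 for every prime q | φ(11), i.e. q ∈ {2, 5}.
8^5 ≡ 10 (mod 11)  [q = 2: ≢ 1 ✓]
8^2 ≡ 9 (mod 11)  [q = 5: ≢ 1 ✓]
Every test exponent gives a nontrivial residue, hence 8 generates the full group.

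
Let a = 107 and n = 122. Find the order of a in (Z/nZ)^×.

30

Since 107 ∈ (Z/122Z)^×, its order divides φ(122) = φ(2)·φ(61) = 1·60 = 60 = 2^2 · 3 · 5.
Divisors of 60: 1, 2, 3, 4, 5, 6, 10, 12, 15, 20, 30, 60.
Compute 107^d (mod 122) for the divisors d until we hit 1:
107^1 ≡ 107 (mod 122)
107^2 ≡ 103 (mod 122)
107^3 ≡ 41 (mod 122)
107^4 ≡ 117 (mod 122)
107^5 ≡ 75 (mod 122)
107^6 ≡ 95 (mod 122)
107^10 ≡ 13 (mod 122)
107^12 ≡ 119 (mod 122)
107^15 ≡ 121 (mod 122)
107^20 ≡ 47 (mod 122)
107^30 ≡ 1 (mod 122) ✓
So ord_122(107) = 30.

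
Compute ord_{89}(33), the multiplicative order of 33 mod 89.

88

The order of 33 must divide φ(89) = 89 − 1 = 88 = 2^3 · 11.
Divisors of 88: 1, 2, 4, 8, 11, 22, 44, 88.
Compute 33^d (mod 89) for the divisors d until we hit 1:
33^1 ≡ 33
33^2 ≡ 21
33^4 ≡ 85
33^8 ≡ 16
33^11 ≡ 52
33^22 ≡ 34
33^44 ≡ 88
33^88 ≡ 1
Therefore the multiplicative order of 33 modulo 89 is 88.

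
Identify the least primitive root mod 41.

φ(41) = 41 − 1 = 40 = 2^3 · 5.
Test candidates g = 2, 3, … against the prime factors q ∈ {2, 5} of φ(41): g is a generator iff g^(40/q) ≢ 1 for every such q.
g = 2: 2^20 ≡ 1 — hits 1, so not a primitive root.
g = 3: 3^20 ≡ 40; 3^8 ≡ 1 — hits 1, so not a primitive root.
g = 4: 4^20 ≡ 1 — hits 1, so not a primitive root.
g = 5: 5^20 ≡ 1 — hits 1, so not a primitive root.
g = 6: 6^20 ≡ 40; 6^8 ≡ 10 — none is 1, so 6 is a primitive root.
So 6 is the smallest generator of (Z/41Z)^×.

6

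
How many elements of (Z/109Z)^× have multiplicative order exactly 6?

2

φ(109) = 109 − 1 = 108 = 2^2 · 3^3.
(Z/109Z)^× is cyclic (|G| = 108); a cyclic group of order m has exactly φ(d) elements of each order d | m, and none otherwise.
6 = 2 · 3 divides 108, and φ(6) = 2.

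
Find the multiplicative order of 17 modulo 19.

9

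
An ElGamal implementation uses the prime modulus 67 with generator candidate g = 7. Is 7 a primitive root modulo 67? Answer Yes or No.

φ(67) = 67 − 1 = 66 = 2 · 3 · 11.
7 is a primitive root mod 67 iff 7^(φ(67)/q) ≢ 1 for every prime q | φ(67), i.e. q ∈ {2, 3, 11}.
7^33 ≡ 66 (mod 67)  [q = 2: ≢ 1 ✓]
7^22 ≡ 29 (mod 67)  [q = 3: ≢ 1 ✓]
7^6 ≡ 64 (mod 67)  [q = 11: ≢ 1 ✓]
Every test exponent gives a nontrivial residue, hence 7 generates the full group.

Yes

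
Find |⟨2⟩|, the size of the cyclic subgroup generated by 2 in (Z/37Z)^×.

Since 2 ∈ (Z/37Z)^×, its order divides φ(37) = 37 − 1 = 36 = 2^2 · 3^2.
Divisors of 36: 1, 2, 3, 4, 6, 9, 12, 18, 36.
Test each divisor d:
2^1 ≡ 2
2^2 ≡ 4
2^3 ≡ 8
2^4 ≡ 16
2^6 ≡ 27
2^9 ≡ 31
2^12 ≡ 26
2^18 ≡ 36
2^36 ≡ 1
Hence ord(2) = 36.

36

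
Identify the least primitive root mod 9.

φ(9) = φ(3^2) = 3·(3−1) = 6 = 2 · 3.
Test candidates g = 2, 3, … against the prime factors q ∈ {2, 3} of φ(9): g is a generator iff g^(6/q) ≢ 1 for every such q.
g = 2: 2^3 ≡ 8; 2^2 ≡ 4 — none is 1, so 2 is a primitive root.
The smallest primitive root modulo 9 is 2.

2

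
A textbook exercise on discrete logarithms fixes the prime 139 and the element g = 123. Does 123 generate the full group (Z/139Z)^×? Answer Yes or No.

φ(139) = 139 − 1 = 138 = 2 · 3 · 23.
It suffices to check that the order of 123 is not a proper divisor of 138: compute 123^(138/q) for q ∈ {2, 3, 23}.
123^69 ≡ 138 (mod 139)  [q = 2: ≢ 1 ✓]
123^46 ≡ 96 (mod 139)  [q = 3: ≢ 1 ✓]
123^6 ≡ 55 (mod 139)  [q = 23: ≢ 1 ✓]
All checks pass, so 123 has order 138 and is a primitive root modulo 139.

Yes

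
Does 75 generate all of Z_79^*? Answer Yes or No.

Yes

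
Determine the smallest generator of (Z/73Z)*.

φ(73) = 73 − 1 = 72 = 2^3 · 3^2.
g is a primitive root iff g^(72/q) ≢ 1 (mod 73) for each prime q ∈ {2, 3}.
g = 2: 2^36 ≡ 1 — hits 1, so not a primitive root.
g = 3: 3^36 ≡ 1 — hits 1, so not a primitive root.
g = 4: 4^36 ≡ 1 — hits 1, so not a primitive root.
g = 5: 5^36 ≡ 72; 5^24 ≡ 8 — none is 1, so 5 is a primitive root.
The smallest primitive root modulo 73 is 5.

5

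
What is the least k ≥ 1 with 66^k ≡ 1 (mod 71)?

10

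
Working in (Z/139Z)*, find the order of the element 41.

69

By Lagrange's theorem, ord_139(41) divides φ(139) = 139 − 1 = 138 = 2 · 3 · 23.
Divisors of 138: 1, 2, 3, 6, 23, 46, 69, 138.
Evaluate successive powers at the divisors of 138:
41^1 ≡ 41
41^2 ≡ 13
41^3 ≡ 116
41^6 ≡ 112
41^23 ≡ 96
41^46 ≡ 42
41^69 ≡ 1
The smallest such exponent is 69, so the order of 41 is 69.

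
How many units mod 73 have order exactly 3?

φ(73) = 73 − 1 = 72 = 2^3 · 3^2.
In a cyclic group of order 72, there are φ(d) elements of order d for each divisor d of 72, and zero for non-divisors.
3 | 72, and φ(3) = 3 − 1 = 2.

2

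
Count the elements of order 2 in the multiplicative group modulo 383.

φ(383) = 383 − 1 = 382 = 2 · 191.
(Z/383Z)^× is cyclic (|G| = 382); a cyclic group of order m has exactly φ(d) elements of each order d | m, and none otherwise.
2 | 382, and φ(2) = 2 − 1 = 1.

1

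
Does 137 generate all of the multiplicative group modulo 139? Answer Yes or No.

No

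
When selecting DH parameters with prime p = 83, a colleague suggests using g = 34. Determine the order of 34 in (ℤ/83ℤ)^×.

82

The order of 34 must divide φ(83) = 83 − 1 = 82 = 2 · 41.
Divisors of 82: 1, 2, 41, 82.
Evaluate successive powers at the divisors of 82:
34^1 ≡ 34
34^2 ≡ 77
34^41 ≡ 82
34^82 ≡ 1
So ord_83(34) = 82.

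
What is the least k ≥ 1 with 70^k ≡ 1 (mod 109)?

108

Since 70 ∈ (Z/109Z)^×, its order divides φ(109) = 109 − 1 = 108 = 2^2 · 3^3.
Divisors of 108: 1, 2, 3, 4, 6, 9, 12, 18, 27, 36, 54, 108.
Compute 70^d (mod 109) for the divisors d until we hit 1:
70^1 ≡ 70 (mod 109)
70^2 ≡ 104 (mod 109)
70^3 ≡ 86 (mod 109)
70^4 ≡ 25 (mod 109)
70^6 ≡ 93 (mod 109)
70^9 ≡ 41 (mod 109)
70^12 ≡ 38 (mod 109)
70^18 ≡ 46 (mod 109)
70^27 ≡ 33 (mod 109)
70^36 ≡ 45 (mod 109)
70^54 ≡ 108 (mod 109)
70^108 ≡ 1 (mod 109) ✓
The smallest such exponent is 108, so the order of 70 is 108.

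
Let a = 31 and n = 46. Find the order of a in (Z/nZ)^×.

11

ord(31) | φ(46) = φ(2)·φ(23) = 1·22 = 22 = 2 · 11.
Divisors of 22: 1, 2, 11, 22.
Check 31^d mod 46 for each divisor in increasing order:
31^1 ≡ 31 (mod 46)
31^2 ≡ 41 (mod 46)
31^11 ≡ 1 (mod 46) ✓
The smallest such exponent is 11, so the order of 31 is 11.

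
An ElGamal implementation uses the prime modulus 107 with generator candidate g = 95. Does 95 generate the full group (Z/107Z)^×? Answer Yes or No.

Yes

φ(107) = 107 − 1 = 106 = 2 · 53.
It suffices to check that the order of 95 is not a proper divisor of 106: compute 95^(106/q) for q ∈ {2, 53}.
95^53 ≡ 106 (mod 107)  [q = 2: ≢ 1 ✓]
95^2 ≡ 37 (mod 107)  [q = 53: ≢ 1 ✓]
Every test exponent gives a nontrivial residue, hence 95 generates the full group.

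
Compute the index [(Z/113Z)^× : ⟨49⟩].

16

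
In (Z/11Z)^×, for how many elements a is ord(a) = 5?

4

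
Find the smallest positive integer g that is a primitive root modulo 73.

5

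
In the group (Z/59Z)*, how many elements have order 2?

1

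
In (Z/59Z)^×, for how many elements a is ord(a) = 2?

1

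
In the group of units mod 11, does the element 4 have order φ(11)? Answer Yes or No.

No

φ(11) = 11 − 1 = 10 = 2 · 5.
It suffices to check that the order of 4 is not a proper divisor of 10: compute 4^(10/q) for q ∈ {2, 5}.
4^5 ≡ 1 (mod 11)  [q = 2: ≡ 1 ✗]
4^2 ≡ 5 (mod 11)  [q = 5: ≢ 1 ✓]
The check at q = 2 fails, so 4 generates a proper subgroup.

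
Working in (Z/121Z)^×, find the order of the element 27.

5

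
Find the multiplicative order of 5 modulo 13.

4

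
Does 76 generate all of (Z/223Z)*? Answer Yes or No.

φ(223) = 223 − 1 = 222 = 2 · 3 · 37.
76 is a primitive root mod 223 iff 76^(φ(223)/q) ≢ 1 for every prime q | φ(223), i.e. q ∈ {2, 3, 37}.
76^111 ≡ 1 (mod 223)  [q = 2: ≡ 1 ✗]
76^74 ≡ 183 (mod 223)  [q = 3: ≢ 1 ✓]
76^6 ≡ 56 (mod 223)  [q = 37: ≢ 1 ✓]
76^111 ≡ 1 shows ord(76) | 111, strictly less than φ(223); not a primitive root.

No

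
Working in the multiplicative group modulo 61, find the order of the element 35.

Since 35 ∈ (Z/61Z)^×, its order divides φ(61) = 61 − 1 = 60 = 2^2 · 3 · 5.
Divisors of 60: 1, 2, 3, 4, 5, 6, 10, 12, 15, 20, 30, 60.
Test each divisor d:
35^1 ≡ 35 (mod 61)
35^2 ≡ 5 (mod 61)
35^3 ≡ 53 (mod 61)
35^4 ≡ 25 (mod 61)
35^5 ≡ 21 (mod 61)
35^6 ≡ 3 (mod 61)
35^10 ≡ 14 (mod 61)
35^12 ≡ 9 (mod 61)
35^15 ≡ 50 (mod 61)
35^20 ≡ 13 (mod 61)
35^30 ≡ 60 (mod 61)
35^60 ≡ 1 (mod 61) ✓
So ord_61(35) = 60.

60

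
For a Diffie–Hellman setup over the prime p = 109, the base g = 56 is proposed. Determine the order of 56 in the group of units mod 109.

The order of 56 must divide φ(109) = 109 − 1 = 108 = 2^2 · 3^3.
Divisors of 108: 1, 2, 3, 4, 6, 9, 12, 18, 27, 36, 54, 108.
Evaluate successive powers at the divisors of 108:
56^1 ≡ 56 (mod 109)
56^2 ≡ 84 (mod 109)
56^3 ≡ 17 (mod 109)
56^4 ≡ 80 (mod 109)
56^6 ≡ 71 (mod 109)
56^9 ≡ 8 (mod 109)
56^12 ≡ 27 (mod 109)
56^18 ≡ 64 (mod 109)
56^27 ≡ 76 (mod 109)
56^36 ≡ 63 (mod 109)
56^54 ≡ 108 (mod 109)
56^108 ≡ 1 (mod 109) ✓
The smallest such exponent is 108, so the order of 56 is 108.

108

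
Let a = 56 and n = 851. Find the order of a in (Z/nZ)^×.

Since 56 ∈ (Z/851Z)^×, its order divides φ(851) = φ(23·37) = (23−1)·(37−1) = 22·36 = 792 = 2^3 · 3^2 · 11.
Divisors of 792: 1, 2, 3, 4, 6, 8, 9, 11, 12, 18, 22, 24, 33, 36, 44, 66, 72, 88, 99, 132, 198, 264, 396, 792.
Evaluate successive powers at the divisors of 792:
56^1 ≡ 56 (mod 851)
56^2 ≡ 583 (mod 851)
56^3 ≡ 310 (mod 851)
56^4 ≡ 340 (mod 851)
56^6 ≡ 788 (mod 851)
56^8 ≡ 715 (mod 851)
56^9 ≡ 43 (mod 851)
56^11 ≡ 390 (mod 851)
56^12 ≡ 565 (mod 851)
56^18 ≡ 147 (mod 851)
56^22 ≡ 622 (mod 851)
56^24 ≡ 100 (mod 851)
56^33 ≡ 45 (mod 851)
56^36 ≡ 334 (mod 851)
56^44 ≡ 530 (mod 851)
56^66 ≡ 323 (mod 851)
56^72 ≡ 75 (mod 851)
56^88 ≡ 70 (mod 851)
56^99 ≡ 68 (mod 851)
56^132 ≡ 507 (mod 851)
56^198 ≡ 369 (mod 851)
56^264 ≡ 47 (mod 851)
56^396 ≡ 1 (mod 851) ✓
The smallest such exponent is 396, so the order of 56 is 396.

396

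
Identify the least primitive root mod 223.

3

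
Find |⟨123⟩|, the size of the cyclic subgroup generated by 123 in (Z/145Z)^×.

28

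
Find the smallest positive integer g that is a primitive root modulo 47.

φ(47) = 47 − 1 = 46 = 2 · 23.
g is a primitive root iff g^(46/q) ≢ 1 (mod 47) for each prime q ∈ {2, 23}.
g = 2: 2^23 ≡ 1 — hits 1, so not a primitive root.
g = 3: 3^23 ≡ 1 — hits 1, so not a primitive root.
g = 4: 4^23 ≡ 1 — hits 1, so not a primitive root.
g = 5: 5^23 ≡ 46; 5^2 ≡ 25 — none is 1, so 5 is a primitive root.
Hence the least primitive root of 47 is 5.

5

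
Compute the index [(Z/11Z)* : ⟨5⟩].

By Lagrange's theorem, ord_11(5) divides φ(11) = 11 − 1 = 10 = 2 · 5.
Divisors of 10: 1, 2, 5, 10.
Compute 5^d (mod 11) for the divisors d until we hit 1:
5^1 ≡ 5 (mod 11)
5^2 ≡ 3 (mod 11)
5^5 ≡ 1 (mod 11) ✓
Thus |⟨5⟩| = ord(5) = 5.
The index is φ(11) / ord(5) = 10 / 5 = 2.

2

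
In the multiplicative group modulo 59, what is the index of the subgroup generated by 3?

2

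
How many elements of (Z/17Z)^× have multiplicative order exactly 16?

φ(17) = 17 − 1 = 16 = 2^4.
(Z/17Z)^× is cyclic (|G| = 16); a cyclic group of order m has exactly φ(d) elements of each order d | m, and none otherwise.
16 = 2^4 divides 16, and φ(16) = 8.

8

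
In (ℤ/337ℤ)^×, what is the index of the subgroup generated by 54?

14

The order of 54 must divide φ(337) = 337 − 1 = 336 = 2^4 · 3 · 7.
Divisors of 336: 1, 2, 3, 4, 6, 7, 8, 12, 14, 16, 21, 24, 28, 42, 48, 56, 84, 112, 168, 336.
Evaluate successive powers at the divisors of 336:
54^1 ≡ 54 (mod 337)
54^2 ≡ 220 (mod 337)
54^3 ≡ 85 (mod 337)
54^4 ≡ 209 (mod 337)
54^6 ≡ 148 (mod 337)
54^7 ≡ 241 (mod 337)
54^8 ≡ 208 (mod 337)
54^12 ≡ 336 (mod 337)
54^14 ≡ 117 (mod 337)
54^16 ≡ 128 (mod 337)
54^21 ≡ 226 (mod 337)
54^24 ≡ 1 (mod 337) ✓
So ord_337(54) = 24, hence |⟨54⟩| = 24.
Index = |(Z/337Z)^×| / |⟨54⟩| = 336 / 24 = 14.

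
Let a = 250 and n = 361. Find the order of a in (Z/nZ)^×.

342

The order of 250 must divide φ(361) = φ(19^2) = 19·(19−1) = 342 = 2 · 3^2 · 19.
Divisors of 342: 1, 2, 3, 6, 9, 18, 19, 38, 57, 114, 171, 342.
Test each divisor d:
250^1 ≡ 250
250^2 ≡ 47
250^3 ≡ 198
250^6 ≡ 216
250^9 ≡ 170
250^18 ≡ 20
250^19 ≡ 307
250^38 ≡ 28
250^57 ≡ 293
250^114 ≡ 292
250^171 ≡ 360
250^342 ≡ 1
Hence ord(250) = 342.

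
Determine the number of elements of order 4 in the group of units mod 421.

φ(421) = 421 − 1 = 420 = 2^2 · 3 · 5 · 7.
In a cyclic group of order 420, there are φ(d) elements of order d for each divisor d of 420, and zero for non-divisors.
4 = 2^2 divides 420, and φ(4) = 2.

2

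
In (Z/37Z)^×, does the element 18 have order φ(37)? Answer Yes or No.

φ(37) = 37 − 1 = 36 = 2^2 · 3^2.
18 is a primitive root mod 37 iff 18^(φ(37)/q) ≢ 1 for every prime q | φ(37), i.e. q ∈ {2, 3}.
18^18 ≡ 36 (mod 37)  [q = 2: ≢ 1 ✓]
18^12 ≡ 10 (mod 37)  [q = 3: ≢ 1 ✓]
All checks pass, so 18 has order 36 and is a primitive root modulo 37.

Yes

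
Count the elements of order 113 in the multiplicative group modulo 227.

112

φ(227) = 227 − 1 = 226 = 2 · 113.
In a cyclic group of order 226, there are φ(d) elements of order d for each divisor d of 226, and zero for non-divisors.
113 | 226, and φ(113) = 113 − 1 = 112.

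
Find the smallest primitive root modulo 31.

3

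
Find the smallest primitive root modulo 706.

φ(706) = φ(2)·φ(353) = 1·352 = 352 = 2^5 · 11.
g is a primitive root iff g^(352/q) ≢ 1 (mod 706) for each prime q ∈ {2, 11}.
g = 2: gcd(2, 706) = 2 > 1, not a unit — skip.
g = 3: 3^176 ≡ 705; 3^32 ≡ 493 — none is 1, so 3 is a primitive root.
The smallest primitive root modulo 706 is 3.

3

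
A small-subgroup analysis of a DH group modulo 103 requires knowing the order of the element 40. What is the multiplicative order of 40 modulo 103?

102

ord(40) | φ(103) = 103 − 1 = 102 = 2 · 3 · 17.
Divisors of 102: 1, 2, 3, 6, 17, 34, 51, 102.
Test each divisor d:
40^1 ≡ 40 (mod 103)
40^2 ≡ 55 (mod 103)
40^3 ≡ 37 (mod 103)
40^6 ≡ 30 (mod 103)
40^17 ≡ 57 (mod 103)
40^34 ≡ 56 (mod 103)
40^51 ≡ 102 (mod 103)
40^102 ≡ 1 (mod 103) ✓
Hence ord(40) = 102.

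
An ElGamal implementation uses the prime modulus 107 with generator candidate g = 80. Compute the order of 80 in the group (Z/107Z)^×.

The order of 80 must divide φ(107) = 107 − 1 = 106 = 2 · 53.
Divisors of 106: 1, 2, 53, 106.
Evaluate successive powers at the divisors of 106:
80^1 ≡ 80 (mod 107)
80^2 ≡ 87 (mod 107)
80^53 ≡ 106 (mod 107)
80^106 ≡ 1 (mod 107) ✓
The smallest such exponent is 106, so the order of 80 is 106.

106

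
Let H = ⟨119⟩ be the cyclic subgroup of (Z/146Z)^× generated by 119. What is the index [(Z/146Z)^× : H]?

18

The order of 119 must divide φ(146) = φ(2)·φ(73) = 1·72 = 72 = 2^3 · 3^2.
Divisors of 72: 1, 2, 3, 4, 6, 8, 9, 12, 18, 24, 36, 72.
Test each divisor d:
119^1 ≡ 119
119^2 ≡ 145
119^3 ≡ 27
119^4 ≡ 1
The order of 119 is 4, so the subgroup it generates has 4 elements.
Index = |(Z/146Z)^×| / |⟨119⟩| = 72 / 4 = 18.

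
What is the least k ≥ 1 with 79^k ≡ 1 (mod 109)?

ord(79) | φ(109) = 109 − 1 = 108 = 2^2 · 3^3.
Divisors of 108: 1, 2, 3, 4, 6, 9, 12, 18, 27, 36, 54, 108.
Check 79^d mod 109 for each divisor in increasing order:
79^1 ≡ 79
79^2 ≡ 28
79^3 ≡ 32
79^4 ≡ 21
79^6 ≡ 43
79^9 ≡ 68
79^12 ≡ 105
79^18 ≡ 46
79^27 ≡ 76
79^36 ≡ 45
79^54 ≡ 108
79^108 ≡ 1
The smallest such exponent is 108, so the order of 79 is 108.

108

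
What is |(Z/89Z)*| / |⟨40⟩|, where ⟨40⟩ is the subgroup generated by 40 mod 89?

By Lagrange's theorem, ord_89(40) divides φ(89) = 89 − 1 = 88 = 2^3 · 11.
Divisors of 88: 1, 2, 4, 8, 11, 22, 44, 88.
Compute 40^d (mod 89) for the divisors d until we hit 1:
40^1 ≡ 40 (mod 89)
40^2 ≡ 87 (mod 89)
40^4 ≡ 4 (mod 89)
40^8 ≡ 16 (mod 89)
40^11 ≡ 55 (mod 89)
40^22 ≡ 88 (mod 89)
40^44 ≡ 1 (mod 89) ✓
The order of 40 is 44, so the subgroup it generates has 44 elements.
The index is φ(89) / ord(40) = 88 / 44 = 2.

2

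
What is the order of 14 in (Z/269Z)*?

67

ord(14) | φ(269) = 269 − 1 = 268 = 2^2 · 67.
Divisors of 268: 1, 2, 4, 67, 134, 268.
Evaluate successive powers at the divisors of 268:
14^1 ≡ 14
14^2 ≡ 196
14^4 ≡ 218
14^67 ≡ 1
Hence ord(14) = 67.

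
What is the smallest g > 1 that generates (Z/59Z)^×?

2

φ(59) = 59 − 1 = 58 = 2 · 29.
g is a primitive root iff g^(58/q) ≢ 1 (mod 59) for each prime q ∈ {2, 29}.
g = 2: 2^29 ≡ 58; 2^2 ≡ 4 — none is 1, so 2 is a primitive root.
The smallest primitive root modulo 59 is 2.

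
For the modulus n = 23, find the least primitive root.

5

φ(23) = 23 − 1 = 22 = 2 · 11.
Test candidates g = 2, 3, … against the prime factors q ∈ {2, 11} of φ(23): g is a generator iff g^(22/q) ≢ 1 for every such q.
g = 2: 2^11 ≡ 1 — hits 1, so not a primitive root.
g = 3: 3^11 ≡ 1 — hits 1, so not a primitive root.
g = 4: 4^11 ≡ 1 — hits 1, so not a primitive root.
g = 5: 5^11 ≡ 22; 5^2 ≡ 2 — none is 1, so 5 is a primitive root.
The smallest primitive root modulo 23 is 5.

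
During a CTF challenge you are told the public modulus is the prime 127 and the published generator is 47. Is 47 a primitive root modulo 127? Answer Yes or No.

No

φ(127) = 127 − 1 = 126 = 2 · 3^2 · 7.
It suffices to check that the order of 47 is not a proper divisor of 126: compute 47^(126/q) for q ∈ {2, 3, 7}.
47^63 ≡ 1 (mod 127)  [q = 2: ≡ 1 ✗]
47^42 ≡ 1 (mod 127)  [q = 3: ≡ 1 ✗]
47^18 ≡ 2 (mod 127)  [q = 7: ≢ 1 ✓]
Since 47^63 ≡ 1, the order of 47 divides 63 < 126, so 47 is not a primitive root.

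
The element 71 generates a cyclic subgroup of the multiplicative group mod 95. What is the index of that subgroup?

4

By Lagrange's theorem, ord_95(71) divides φ(95) = φ(5·19) = (5−1)·(19−1) = 4·18 = 72 = 2^3 · 3^2.
Divisors of 72: 1, 2, 3, 4, 6, 8, 9, 12, 18, 24, 36, 72.
Test each divisor d:
71^1 ≡ 71 (mod 95)
71^2 ≡ 6 (mod 95)
71^3 ≡ 46 (mod 95)
71^4 ≡ 36 (mod 95)
71^6 ≡ 26 (mod 95)
71^8 ≡ 61 (mod 95)
71^9 ≡ 56 (mod 95)
71^12 ≡ 11 (mod 95)
71^18 ≡ 1 (mod 95) ✓
So ord_95(71) = 18, hence |⟨71⟩| = 18.
Index = |(Z/95Z)^×| / |⟨71⟩| = 72 / 18 = 4.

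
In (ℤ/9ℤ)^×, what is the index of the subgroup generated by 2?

1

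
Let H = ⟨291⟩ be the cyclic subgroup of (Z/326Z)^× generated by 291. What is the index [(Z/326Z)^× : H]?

1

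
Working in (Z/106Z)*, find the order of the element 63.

13

ord(63) | φ(106) = φ(2)·φ(53) = 1·52 = 52 = 2^2 · 13.
Divisors of 52: 1, 2, 4, 13, 26, 52.
Evaluate successive powers at the divisors of 52:
63^1 ≡ 63
63^2 ≡ 47
63^4 ≡ 89
63^13 ≡ 1
So ord_106(63) = 13.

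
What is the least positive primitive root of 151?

6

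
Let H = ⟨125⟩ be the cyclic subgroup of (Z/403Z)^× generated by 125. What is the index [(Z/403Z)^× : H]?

Since 125 ∈ (Z/403Z)^×, its order divides φ(403) = φ(13·31) = (13−1)·(31−1) = 12·30 = 360 = 2^3 · 3^2 · 5.
Divisors of 360: 1, 2, 3, 4, 5, 6, 8, 9, 10, 12, 15, 18, 20, 24, 30, 36, 40, 45, 60, 72, 90, 120, 180, 360.
Check 125^d mod 403 for each divisor in increasing order:
125^1 ≡ 125
125^2 ≡ 311
125^3 ≡ 187
125^4 ≡ 1
Thus |⟨125⟩| = ord(125) = 4.
The index is φ(403) / ord(125) = 360 / 4 = 90.

90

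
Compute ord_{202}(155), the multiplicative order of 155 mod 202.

25

By Lagrange's theorem, ord_202(155) divides φ(202) = φ(2)·φ(101) = 1·100 = 100 = 2^2 · 5^2.
Divisors of 100: 1, 2, 4, 5, 10, 20, 25, 50, 100.
Evaluate successive powers at the divisors of 100:
155^1 ≡ 155 (mod 202)
155^2 ≡ 189 (mod 202)
155^4 ≡ 169 (mod 202)
155^5 ≡ 137 (mod 202)
155^10 ≡ 185 (mod 202)
155^20 ≡ 87 (mod 202)
155^25 ≡ 1 (mod 202) ✓
So ord_202(155) = 25.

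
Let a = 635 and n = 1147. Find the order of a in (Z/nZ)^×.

20

ord(635) | φ(1147) = φ(31·37) = (31−1)·(37−1) = 30·36 = 1080 = 2^3 · 3^3 · 5.
Divisors of 1080: 1, 2, 3, 4, 5, 6, 8, 9, 10, 12, 15, 18, 20, 24, 27, 30, 36, 40, 45, 54, 60, 72, 90, 108, 120, 135, 180, 216, 270, 360, 540, 1080.
Evaluate successive powers at the divisors of 1080:
635^1 ≡ 635 (mod 1147)
635^2 ≡ 628 (mod 1147)
635^3 ≡ 771 (mod 1147)
635^4 ≡ 963 (mod 1147)
635^5 ≡ 154 (mod 1147)
635^6 ≡ 295 (mod 1147)
635^8 ≡ 593 (mod 1147)
635^9 ≡ 339 (mod 1147)
635^10 ≡ 776 (mod 1147)
635^12 ≡ 1000 (mod 1147)
635^15 ≡ 216 (mod 1147)
635^18 ≡ 221 (mod 1147)
635^20 ≡ 1 (mod 1147) ✓
Hence ord(635) = 20.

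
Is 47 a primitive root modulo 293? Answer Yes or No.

Yes

φ(293) = 293 − 1 = 292 = 2^2 · 73.
It suffices to check that the order of 47 is not a proper divisor of 292: compute 47^(292/q) for q ∈ {2, 73}.
47^146 ≡ 292 (mod 293)  [q = 2: ≢ 1 ✓]
47^4 ≡ 59 (mod 293)  [q = 73: ≢ 1 ✓]
All checks pass, so 47 has order 292 and is a primitive root modulo 293.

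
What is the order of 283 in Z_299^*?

ord(283) | φ(299) = φ(13·23) = (13−1)·(23−1) = 12·22 = 264 = 2^3 · 3 · 11.
Divisors of 264: 1, 2, 3, 4, 6, 8, 11, 12, 22, 24, 33, 44, 66, 88, 132, 264.
Test each divisor d:
283^1 ≡ 283 (mod 299)
283^2 ≡ 256 (mod 299)
283^3 ≡ 90 (mod 299)
283^4 ≡ 55 (mod 299)
283^6 ≡ 27 (mod 299)
283^8 ≡ 35 (mod 299)
283^11 ≡ 160 (mod 299)
283^12 ≡ 131 (mod 299)
283^22 ≡ 185 (mod 299)
283^24 ≡ 118 (mod 299)
283^33 ≡ 298 (mod 299)
283^44 ≡ 139 (mod 299)
283^66 ≡ 1 (mod 299) ✓
Therefore the multiplicative order of 283 modulo 299 is 66.

66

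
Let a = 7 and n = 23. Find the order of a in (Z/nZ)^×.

ord(7) | φ(23) = 23 − 1 = 22 = 2 · 11.
Divisors of 22: 1, 2, 11, 22.
Compute 7^d (mod 23) for the divisors d until we hit 1:
7^1 ≡ 7 (mod 23)
7^2 ≡ 3 (mod 23)
7^11 ≡ 22 (mod 23)
7^22 ≡ 1 (mod 23) ✓
So ord_23(7) = 22.

22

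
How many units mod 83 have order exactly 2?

φ(83) = 83 − 1 = 82 = 2 · 41.
Since (Z/83Z)^× is cyclic of order 82, the number of elements of order d is φ(d) when d | 82 and 0 otherwise.
2 | 82, and φ(2) = 2 − 1 = 1.

1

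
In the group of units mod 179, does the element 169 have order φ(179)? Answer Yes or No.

No

φ(179) = 179 − 1 = 178 = 2 · 89.
Test 169^(178/q) mod 179 for each prime factor q of 178:
169^89 ≡ 1 (mod 179)  [q = 2: ≡ 1 ✗]
169^2 ≡ 100 (mod 179)  [q = 89: ≢ 1 ✓]
169^89 ≡ 1 shows ord(169) | 89, strictly less than φ(179); not a primitive root.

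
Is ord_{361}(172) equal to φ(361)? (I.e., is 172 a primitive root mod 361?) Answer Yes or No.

No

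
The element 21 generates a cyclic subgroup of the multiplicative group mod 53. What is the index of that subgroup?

Since 21 ∈ (Z/53Z)^×, its order divides φ(53) = 53 − 1 = 52 = 2^2 · 13.
Divisors of 52: 1, 2, 4, 13, 26, 52.
Check 21^d mod 53 for each divisor in increasing order:
21^1 ≡ 21
21^2 ≡ 17
21^4 ≡ 24
21^13 ≡ 23
21^26 ≡ 52
21^52 ≡ 1
Thus |⟨21⟩| = ord(21) = 52.
Index = |(Z/53Z)^×| / |⟨21⟩| = 52 / 52 = 1.

1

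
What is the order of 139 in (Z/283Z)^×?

The order of 139 must divide φ(283) = 283 − 1 = 282 = 2 · 3 · 47.
Divisors of 282: 1, 2, 3, 6, 47, 94, 141, 282.
Evaluate successive powers at the divisors of 282:
139^1 ≡ 139 (mod 283)
139^2 ≡ 77 (mod 283)
139^3 ≡ 232 (mod 283)
139^6 ≡ 54 (mod 283)
139^47 ≡ 45 (mod 283)
139^94 ≡ 44 (mod 283)
139^141 ≡ 282 (mod 283)
139^282 ≡ 1 (mod 283) ✓
Therefore the multiplicative order of 139 modulo 283 is 282.

282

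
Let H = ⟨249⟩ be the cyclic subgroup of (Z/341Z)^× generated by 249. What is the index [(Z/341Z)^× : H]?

30

ord(249) | φ(341) = φ(11·31) = (11−1)·(31−1) = 10·30 = 300 = 2^2 · 3 · 5^2.
Divisors of 300: 1, 2, 3, 4, 5, 6, 10, 12, 15, 20, 25, 30, 50, 60, 75, 100, 150, 300.
Evaluate successive powers at the divisors of 300:
249^1 ≡ 249 (mod 341)
249^2 ≡ 280 (mod 341)
249^3 ≡ 156 (mod 341)
249^4 ≡ 311 (mod 341)
249^5 ≡ 32 (mod 341)
249^6 ≡ 125 (mod 341)
249^10 ≡ 1 (mod 341) ✓
So ord_341(249) = 10, hence |⟨249⟩| = 10.
The index is φ(341) / ord(249) = 300 / 10 = 30.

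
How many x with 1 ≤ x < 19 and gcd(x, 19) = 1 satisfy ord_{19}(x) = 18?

φ(19) = 19 − 1 = 18 = 2 · 3^2.
(Z/19Z)^× is cyclic (|G| = 18); a cyclic group of order m has exactly φ(d) elements of each order d | m, and none otherwise.
18 = 2 · 3^2 divides 18, and φ(18) = 6.

6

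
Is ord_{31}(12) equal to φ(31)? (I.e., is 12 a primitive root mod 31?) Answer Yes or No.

Yes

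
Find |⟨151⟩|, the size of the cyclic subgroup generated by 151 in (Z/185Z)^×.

The order of 151 must divide φ(185) = φ(5·37) = (5−1)·(37−1) = 4·36 = 144 = 2^4 · 3^2.
Divisors of 144: 1, 2, 3, 4, 6, 8, 9, 12, 16, 18, 24, 36, 48, 72, 144.
Compute 151^d (mod 185) for the divisors d until we hit 1:
151^1 ≡ 151 (mod 185)
151^2 ≡ 46 (mod 185)
151^3 ≡ 101 (mod 185)
151^4 ≡ 81 (mod 185)
151^6 ≡ 26 (mod 185)
151^8 ≡ 86 (mod 185)
151^9 ≡ 36 (mod 185)
151^12 ≡ 121 (mod 185)
151^16 ≡ 181 (mod 185)
151^18 ≡ 1 (mod 185) ✓
The smallest such exponent is 18, so the order of 151 is 18.

18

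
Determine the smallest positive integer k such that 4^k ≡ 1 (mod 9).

3

Since 4 ∈ (Z/9Z)^×, its order divides φ(9) = φ(3^2) = 3·(3−1) = 6 = 2 · 3.
Divisors of 6: 1, 2, 3, 6.
Test each divisor d:
4^1 ≡ 4 (mod 9)
4^2 ≡ 7 (mod 9)
4^3 ≡ 1 (mod 9) ✓
The smallest such exponent is 3, so the order of 4 is 3.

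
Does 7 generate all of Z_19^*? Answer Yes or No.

φ(19) = 19 − 1 = 18 = 2 · 3^2.
An element g generates (Z/19Z)^× iff g^(18/q) ≢ 1 (mod 19) for each prime q ∈ {2, 3}.
7^9 ≡ 1 (mod 19)  [q = 2: ≡ 1 ✗]
7^6 ≡ 1 (mod 19)  [q = 3: ≡ 1 ✗]
The check at q = 2 fails, so 7 generates a proper subgroup.

No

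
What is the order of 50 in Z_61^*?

4

ord(50) | φ(61) = 61 − 1 = 60 = 2^2 · 3 · 5.
Divisors of 60: 1, 2, 3, 4, 5, 6, 10, 12, 15, 20, 30, 60.
Evaluate successive powers at the divisors of 60:
50^1 ≡ 50
50^2 ≡ 60
50^3 ≡ 11
50^4 ≡ 1
The smallest such exponent is 4, so the order of 50 is 4.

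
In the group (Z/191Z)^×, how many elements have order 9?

0

φ(191) = 191 − 1 = 190 = 2 · 5 · 19.
In a cyclic group of order 190, there are φ(d) elements of order d for each divisor d of 190, and zero for non-divisors.
Since 9 ∤ 190, the count is 0.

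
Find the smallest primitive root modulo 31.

3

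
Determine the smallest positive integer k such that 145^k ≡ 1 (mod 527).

120

Since 145 ∈ (Z/527Z)^×, its order divides φ(527) = φ(17·31) = (17−1)·(31−1) = 16·30 = 480 = 2^5 · 3 · 5.
Divisors of 480: 1, 2, 3, 4, 5, 6, 8, 10, 12, 15, 16, 20, 24, 30, 32, 40, 48, 60, 80, 96, 120, 160, 240, 480.
Evaluate successive powers at the divisors of 480:
145^1 ≡ 145 (mod 527)
145^2 ≡ 472 (mod 527)
145^3 ≡ 457 (mod 527)
145^4 ≡ 390 (mod 527)
145^5 ≡ 161 (mod 527)
145^6 ≡ 157 (mod 527)
145^8 ≡ 324 (mod 527)
145^10 ≡ 98 (mod 527)
145^12 ≡ 407 (mod 527)
145^15 ≡ 495 (mod 527)
145^16 ≡ 103 (mod 527)
145^20 ≡ 118 (mod 527)
145^24 ≡ 171 (mod 527)
145^30 ≡ 497 (mod 527)
145^32 ≡ 69 (mod 527)
145^40 ≡ 222 (mod 527)
145^48 ≡ 256 (mod 527)
145^60 ≡ 373 (mod 527)
145^80 ≡ 273 (mod 527)
145^96 ≡ 188 (mod 527)
145^120 ≡ 1 (mod 527) ✓
Therefore the multiplicative order of 145 modulo 527 is 120.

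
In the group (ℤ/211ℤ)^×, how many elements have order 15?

8

φ(211) = 211 − 1 = 210 = 2 · 3 · 5 · 7.
(Z/211Z)^× is cyclic (|G| = 210); a cyclic group of order m has exactly φ(d) elements of each order d | m, and none otherwise.
15 = 3 · 5 divides 210, and φ(15) = 8.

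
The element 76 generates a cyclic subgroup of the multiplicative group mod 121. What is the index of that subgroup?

5

ord(76) | φ(121) = φ(11^2) = 11·(11−1) = 110 = 2 · 5 · 11.
Divisors of 110: 1, 2, 5, 10, 11, 22, 55, 110.
Test each divisor d:
76^1 ≡ 76 (mod 121)
76^2 ≡ 89 (mod 121)
76^5 ≡ 21 (mod 121)
76^10 ≡ 78 (mod 121)
76^11 ≡ 120 (mod 121)
76^22 ≡ 1 (mod 121) ✓
The order of 76 is 22, so the subgroup it generates has 22 elements.
The index is φ(121) / ord(76) = 110 / 22 = 5.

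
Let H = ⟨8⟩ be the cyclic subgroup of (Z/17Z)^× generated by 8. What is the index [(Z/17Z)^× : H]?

2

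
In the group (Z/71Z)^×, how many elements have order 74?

φ(71) = 71 − 1 = 70 = 2 · 5 · 7.
In a cyclic group of order 70, there are φ(d) elements of order d for each divisor d of 70, and zero for non-divisors.
74 does not divide 70, so no element of (Z/71Z)^× has order 74.

0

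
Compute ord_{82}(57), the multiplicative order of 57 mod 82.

Since 57 ∈ (Z/82Z)^×, its order divides φ(82) = φ(2)·φ(41) = 1·40 = 40 = 2^3 · 5.
Divisors of 40: 1, 2, 4, 5, 8, 10, 20, 40.
Evaluate successive powers at the divisors of 40:
57^1 ≡ 57 (mod 82)
57^2 ≡ 51 (mod 82)
57^4 ≡ 59 (mod 82)
57^5 ≡ 1 (mod 82) ✓
Therefore the multiplicative order of 57 modulo 82 is 5.

5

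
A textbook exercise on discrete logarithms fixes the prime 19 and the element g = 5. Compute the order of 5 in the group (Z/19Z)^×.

9

By Lagrange's theorem, ord_19(5) divides φ(19) = 19 − 1 = 18 = 2 · 3^2.
Divisors of 18: 1, 2, 3, 6, 9, 18.
Evaluate successive powers at the divisors of 18:
5^1 ≡ 5 (mod 19)
5^2 ≡ 6 (mod 19)
5^3 ≡ 11 (mod 19)
5^6 ≡ 7 (mod 19)
5^9 ≡ 1 (mod 19) ✓
So ord_19(5) = 9.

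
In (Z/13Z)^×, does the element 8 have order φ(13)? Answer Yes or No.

φ(13) = 13 − 1 = 12 = 2^2 · 3.
8 is a primitive root mod 13 iff 8^(φ(13)/q) ≢ 1 for every prime q | φ(13), i.e. q ∈ {2, 3}.
8^6 ≡ 12 (mod 13)  [q = 2: ≢ 1 ✓]
8^4 ≡ 1 (mod 13)  [q = 3: ≡ 1 ✗]
Since 8^4 ≡ 1, the order of 8 divides 4 < 12, so 8 is not a primitive root.

No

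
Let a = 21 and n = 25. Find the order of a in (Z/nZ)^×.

5

The order of 21 must divide φ(25) = φ(5^2) = 5·(5−1) = 20 = 2^2 · 5.
Divisors of 20: 1, 2, 4, 5, 10, 20.
Compute 21^d (mod 25) for the divisors d until we hit 1:
21^1 ≡ 21 (mod 25)
21^2 ≡ 16 (mod 25)
21^4 ≡ 6 (mod 25)
21^5 ≡ 1 (mod 25) ✓
The smallest such exponent is 5, so the order of 21 is 5.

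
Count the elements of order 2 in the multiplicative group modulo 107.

1

φ(107) = 107 − 1 = 106 = 2 · 53.
In a cyclic group of order 106, there are φ(d) elements of order d for each divisor d of 106, and zero for non-divisors.
2 | 106, and φ(2) = 2 − 1 = 1.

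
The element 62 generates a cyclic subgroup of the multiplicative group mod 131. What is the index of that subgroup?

10

By Lagrange's theorem, ord_131(62) divides φ(131) = 131 − 1 = 130 = 2 · 5 · 13.
Divisors of 130: 1, 2, 5, 10, 13, 26, 65, 130.
Evaluate successive powers at the divisors of 130:
62^1 ≡ 62 (mod 131)
62^2 ≡ 45 (mod 131)
62^5 ≡ 52 (mod 131)
62^10 ≡ 84 (mod 131)
62^13 ≡ 1 (mod 131) ✓
So ord_131(62) = 13, hence |⟨62⟩| = 13.
Index = |(Z/131Z)^×| / |⟨62⟩| = 130 / 13 = 10.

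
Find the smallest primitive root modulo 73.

5

φ(73) = 73 − 1 = 72 = 2^3 · 3^2.
g is a primitive root iff g^(72/q) ≢ 1 (mod 73) for each prime q ∈ {2, 3}.
g = 2: 2^36 ≡ 1 — hits 1, so not a primitive root.
g = 3: 3^36 ≡ 1 — hits 1, so not a primitive root.
g = 4: 4^36 ≡ 1 — hits 1, so not a primitive root.
g = 5: 5^36 ≡ 72; 5^24 ≡ 8 — none is 1, so 5 is a primitive root.
So 5 is the smallest generator of (Z/73Z)^×.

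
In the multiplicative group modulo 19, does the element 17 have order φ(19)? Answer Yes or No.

φ(19) = 19 − 1 = 18 = 2 · 3^2.
Test 17^(18/q) mod 19 for each prime factor q of 18:
17^9 ≡ 1 (mod 19)  [q = 2: ≡ 1 ✗]
17^6 ≡ 7 (mod 19)  [q = 3: ≢ 1 ✓]
17^9 ≡ 1 shows ord(17) | 9, strictly less than φ(19); not a primitive root.

No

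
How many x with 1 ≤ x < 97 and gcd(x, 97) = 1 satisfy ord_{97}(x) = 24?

8

φ(97) = 97 − 1 = 96 = 2^5 · 3.
In a cyclic group of order 96, there are φ(d) elements of order d for each divisor d of 96, and zero for non-divisors.
24 = 2^3 · 3 divides 96, and φ(24) = 8.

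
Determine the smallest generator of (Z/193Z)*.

φ(193) = 193 − 1 = 192 = 2^6 · 3.
g is a primitive root iff g^(192/q) ≢ 1 (mod 193) for each prime q ∈ {2, 3}.
g = 2: 2^96 ≡ 1 — hits 1, so not a primitive root.
g = 3: 3^96 ≡ 1 — hits 1, so not a primitive root.
g = 4: 4^96 ≡ 1 — hits 1, so not a primitive root.
g = 5: 5^96 ≡ 192; 5^64 ≡ 84 — none is 1, so 5 is a primitive root.
Hence the least primitive root of 193 is 5.

5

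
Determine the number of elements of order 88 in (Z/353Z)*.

40

φ(353) = 353 − 1 = 352 = 2^5 · 11.
In a cyclic group of order 352, there are φ(d) elements of order d for each divisor d of 352, and zero for non-divisors.
88 = 2^3 · 11 divides 352, and φ(88) = 40.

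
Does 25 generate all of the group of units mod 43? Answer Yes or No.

φ(43) = 43 − 1 = 42 = 2 · 3 · 7.
25 is a primitive root mod 43 iff 25^(φ(43)/q) ≢ 1 for every prime q | φ(43), i.e. q ∈ {2, 3, 7}.
25^21 ≡ 1 (mod 43)  [q = 2: ≡ 1 ✗]
25^14 ≡ 6 (mod 43)  [q = 3: ≢ 1 ✓]
25^6 ≡ 41 (mod 43)  [q = 7: ≢ 1 ✓]
25^21 ≡ 1 shows ord(25) | 21, strictly less than φ(43); not a primitive root.

No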